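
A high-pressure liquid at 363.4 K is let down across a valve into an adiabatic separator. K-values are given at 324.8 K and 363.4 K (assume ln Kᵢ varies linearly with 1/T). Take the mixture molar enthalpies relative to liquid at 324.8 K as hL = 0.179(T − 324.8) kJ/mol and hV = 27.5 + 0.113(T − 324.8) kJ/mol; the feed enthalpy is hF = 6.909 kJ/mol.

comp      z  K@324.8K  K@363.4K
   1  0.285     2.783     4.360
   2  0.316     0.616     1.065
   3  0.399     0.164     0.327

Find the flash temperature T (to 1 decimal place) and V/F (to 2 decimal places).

T = 336.8 K, V/F = 0.18

Adiabatic flash: solve Rachford–Rice at each trial T, then check hF = ψ·hV(T) + (1−ψ)·hL(T).
  T = 324.8 K: K = (2.783, 0.616, 0.164), RR gives ψ = 0.045, H_out = 1.246 kJ/mol
  T = 363.4 K: K = (4.360, 1.065, 0.327), RR gives ψ = 0.468, H_out = 18.593 kJ/mol
  T = 344.1 K: K = (3.528, 0.822, 0.236), RR gives ψ = 0.256, H_out = 10.161 kJ/mol
  T = 334.5 K: K = (3.146, 0.715, 0.198), RR gives ψ = 0.154, H_out = 5.885 kJ/mol
  T = 339.3 K: K = (3.334, 0.768, 0.216), RR gives ψ = 0.205, H_out = 8.047 kJ/mol
  T = 336.9 K: K = (3.239, 0.741, 0.207), RR gives ψ = 0.180, H_out = 6.974 kJ/mol
Linear interpolation between T = 334.5 (H_out = 5.885) and T = 336.9 (H_out = 6.974) on hF = 6.909 gives T ≈ 336.8 K, at which ψ = 0.18.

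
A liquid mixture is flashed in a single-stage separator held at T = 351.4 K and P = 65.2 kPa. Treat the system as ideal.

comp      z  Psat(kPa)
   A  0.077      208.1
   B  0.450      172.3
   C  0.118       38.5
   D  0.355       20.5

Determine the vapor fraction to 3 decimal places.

Raoult's law: Kᵢ = Pᵢˢᵃᵗ/P = Pᵢˢᵃᵗ/65.2.
  K_A = 208.1/65.2 = 3.19172, K_B = 172.3/65.2 = 2.64264, K_C = 38.5/65.2 = 0.59049, K_D = 20.5/65.2 = 0.31442
Let ψ = V/F and solve Σ zᵢ(Kᵢ−1)/(1+ψ(Kᵢ−1)) = 0.
Check two-phase: ΣzᵢKᵢ = 1.616 > 1 and Σzᵢ/Kᵢ = 1.523 > 1, so g(0) = 0.616 > 0 and g(1) = -0.523 < 0.
Newton–Raphson from ψ = 0.31:
  ψ = 0.310: g = 0.2259, g' = -0.959 → ψ = 0.545
  ψ = 0.545: g = 0.0158, g' = -0.873 → ψ = 0.564
  ψ = 0.564: g = -0.0000, g' = -0.878 → ψ = 0.563
Converged at ψ = 0.563.

ψ = 0.563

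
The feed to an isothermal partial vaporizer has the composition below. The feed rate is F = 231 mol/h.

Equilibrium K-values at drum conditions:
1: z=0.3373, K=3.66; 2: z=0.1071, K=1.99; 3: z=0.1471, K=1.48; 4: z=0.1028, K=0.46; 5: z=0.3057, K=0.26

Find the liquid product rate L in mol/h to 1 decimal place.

Iterate (Newton) starting at ψ = 0.5:
  ψ = 0.5000: g = 0.07782, g' = -0.9866 → ψ = 0.5789
  ψ = 0.5789: g = -0.00057, g' = -1.0089 → ψ = 0.5783
Converged at ψ = 0.5783.
Then V = ψ·F = 0.5783·231 = 133.6 mol/h and L = F − V = 97.4 mol/h.

L = 97.4 mol/h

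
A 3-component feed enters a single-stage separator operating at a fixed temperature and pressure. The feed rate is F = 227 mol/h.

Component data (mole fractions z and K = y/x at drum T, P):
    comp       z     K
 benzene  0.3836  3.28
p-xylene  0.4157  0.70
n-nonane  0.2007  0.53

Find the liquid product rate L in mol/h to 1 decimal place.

Newton–Raphson from ψ = 0.38:
  ψ = 0.3800: g = 0.21301, g' = -0.6858 → ψ = 0.6906
  ψ = 0.6906: g = 0.04275, g' = -0.4576 → ψ = 0.7840
  ψ = 0.7840: g = 0.00131, g' = -0.4318 → ψ = 0.7871
Converged at ψ = 0.7871.
Then V = ψ·F = 0.7871·227 = 178.7 mol/h and L = F − V = 48.3 mol/h.

L = 48.3 mol/h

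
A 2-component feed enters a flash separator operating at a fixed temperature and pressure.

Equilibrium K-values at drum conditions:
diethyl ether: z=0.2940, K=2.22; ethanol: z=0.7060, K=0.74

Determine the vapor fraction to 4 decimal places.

Rachford–Rice: g(ψ) = Σ zᵢ(Kᵢ−1)/(1+ψ(Kᵢ−1)) = 0.
Feasibility: ΣzᵢKᵢ = 1.1751, Σzᵢ/Kᵢ = 1.0865 — both > 1, two phases present.
Binary case is linear: z₁(K₁−1)(1+ψ(K₂−1)) + z₂(K₂−1)(1+ψ(K₁−1)) = 0
⇒ ψ = [z₁(K₁−1)+z₂(K₂−1)] / [−(K₁−1)(K₂−1)] = 0.17512/0.31720 = 0.5521

ψ = 0.5521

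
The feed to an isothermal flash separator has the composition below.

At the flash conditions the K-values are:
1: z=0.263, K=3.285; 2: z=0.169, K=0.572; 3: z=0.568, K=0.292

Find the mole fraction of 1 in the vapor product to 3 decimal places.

Rachford–Rice: g(V/F) = Σ zᵢ(Kᵢ−1)/(1+V/F(Kᵢ−1)) = 0.
Feasibility: ΣzᵢKᵢ = 1.126, Σzᵢ/Kᵢ = 2.321 — both > 1, two phases present.
Newton–Raphson from V/F = 0.5:
  V/F = 0.500: g = -0.4340, g' = -1.032 → V/F = 0.079
  V/F = 0.079: g = 0.0079, g' = -1.337 → V/F = 0.085
Converged at V/F = 0.085.
Compositions from xᵢ = zᵢ/(1+V/F(Kᵢ−1)), yᵢ = Kᵢxᵢ:
  1: x = 0.220, y = 0.723
  2: x = 0.175, y = 0.100
  3: x = 0.604, y = 0.177

y_1 = 0.723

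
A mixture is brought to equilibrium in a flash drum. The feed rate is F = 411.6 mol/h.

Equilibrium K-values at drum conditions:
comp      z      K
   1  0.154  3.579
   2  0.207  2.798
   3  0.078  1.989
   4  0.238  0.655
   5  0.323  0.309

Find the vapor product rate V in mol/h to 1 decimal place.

V = 196.2 mol/h

Rachford–Rice: g(β) = Σ zᵢ(Kᵢ−1)/(1+β(Kᵢ−1)) = 0.
g(0) = ΣzᵢKᵢ − 1 = 0.541 and g(1) = 1 − Σzᵢ/Kᵢ = -0.565, so a root lies in (0, 1).
Newton–Raphson from β = 0.65:
  β = 0.650: g = -0.1441, g' = -0.869 → β = 0.484
  β = 0.484: g = -0.0063, g' = -0.818 → β = 0.477
Converged at β = 0.477.
Then V = β·F = 0.4766·411.6 = 196.2 mol/h and L = F − V = 215.4 mol/h.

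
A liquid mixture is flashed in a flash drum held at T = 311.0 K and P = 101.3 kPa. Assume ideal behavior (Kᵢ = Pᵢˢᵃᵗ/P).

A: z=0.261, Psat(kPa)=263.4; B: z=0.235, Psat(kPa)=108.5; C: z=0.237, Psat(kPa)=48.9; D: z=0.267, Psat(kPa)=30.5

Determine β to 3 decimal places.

β = 0.168

Raoult's law: Kᵢ = Pᵢˢᵃᵗ/P = Pᵢˢᵃᵗ/101.3.
  K_A = 263.4/101.3 = 2.60020, K_B = 108.5/101.3 = 1.07108, K_C = 48.9/101.3 = 0.48272, K_D = 30.5/101.3 = 0.30109
Material balance + equilibrium reduce to Σ zᵢ(Kᵢ−1)/(1+β(Kᵢ−1)) = 0.
Check two-phase: ΣzᵢKᵢ = 1.125 > 1 and Σzᵢ/Kᵢ = 1.698 > 1, so g(0) = 0.125 > 0 and g(1) = -0.698 < 0.
Iterate (Newton) starting at β = 0.32:
  β = 0.320: g = -0.0947, g' = -0.601 → β = 0.162
  β = 0.162: g = 0.0037, g' = -0.664 → β = 0.168
Converged at β = 0.168.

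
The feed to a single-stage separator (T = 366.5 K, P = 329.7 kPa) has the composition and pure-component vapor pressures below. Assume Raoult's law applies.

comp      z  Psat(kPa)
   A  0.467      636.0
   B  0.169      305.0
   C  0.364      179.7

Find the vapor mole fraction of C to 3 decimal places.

y_C = 0.295

Raoult's law: Kᵢ = Pᵢˢᵃᵗ/P = Pᵢˢᵃᵗ/329.7.
  K_A = 636.0/329.7 = 1.92903, K_B = 305.0/329.7 = 0.92508, K_C = 179.7/329.7 = 0.54504
Material balance + equilibrium reduce to Σ zᵢ(Kᵢ−1)/(1+ψ(Kᵢ−1)) = 0.
g(0) = ΣzᵢKᵢ − 1 = 0.256 and g(1) = 1 − Σzᵢ/Kᵢ = -0.093, so a root lies in (0, 1).
Newton iteration, ψ⁰ = 0.5:
  ψ = 0.500: g = 0.0687, g' = -0.315 → ψ = 0.718
  ψ = 0.718: g = 0.0009, g' = -0.312 → ψ = 0.721
Converged at ψ = 0.721.
Compositions from xᵢ = zᵢ/(1+ψ(Kᵢ−1)), yᵢ = Kᵢxᵢ:
  A: x = 0.280, y = 0.539
  B: x = 0.179, y = 0.165
  C: x = 0.542, y = 0.295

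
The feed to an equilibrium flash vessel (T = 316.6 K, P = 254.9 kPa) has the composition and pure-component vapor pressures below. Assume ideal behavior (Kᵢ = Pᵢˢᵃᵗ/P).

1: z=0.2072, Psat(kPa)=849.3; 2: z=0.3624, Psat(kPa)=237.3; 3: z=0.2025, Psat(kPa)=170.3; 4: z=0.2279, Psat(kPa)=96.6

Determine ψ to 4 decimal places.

Raoult's law: Kᵢ = Pᵢˢᵃᵗ/P = Pᵢˢᵃᵗ/254.9.
  K_1 = 849.3/254.9 = 3.331895, K_2 = 237.3/254.9 = 0.930953, K_3 = 170.3/254.9 = 0.668105, K_4 = 96.6/254.9 = 0.378972
Let ψ = V/F and solve Σ zᵢ(Kᵢ−1)/(1+ψ(Kᵢ−1)) = 0.
g(0) = ΣzᵢKᵢ − 1 = 0.2494 and g(1) = 1 − Σzᵢ/Kᵢ = -0.3559, so a root lies in (0, 1).
Iterate (Newton) starting at ψ = 0.37:
  ψ = 0.3700: g = -0.02667, g' = -0.5037 → ψ = 0.3170
  ψ = 0.3170: g = 0.00087, g' = -0.5384 → ψ = 0.3187
Converged at ψ = 0.3187.

ψ = 0.3187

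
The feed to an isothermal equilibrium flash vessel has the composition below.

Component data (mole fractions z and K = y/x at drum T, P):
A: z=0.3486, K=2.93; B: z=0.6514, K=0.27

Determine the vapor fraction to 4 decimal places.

ψ = 0.1400

Binary case is linear: z₁(K₁−1)(1+ψ(K₂−1)) + z₂(K₂−1)(1+ψ(K₁−1)) = 0
⇒ ψ = [z₁(K₁−1)+z₂(K₂−1)] / [−(K₁−1)(K₂−1)] = 0.19728/1.40890 = 0.1400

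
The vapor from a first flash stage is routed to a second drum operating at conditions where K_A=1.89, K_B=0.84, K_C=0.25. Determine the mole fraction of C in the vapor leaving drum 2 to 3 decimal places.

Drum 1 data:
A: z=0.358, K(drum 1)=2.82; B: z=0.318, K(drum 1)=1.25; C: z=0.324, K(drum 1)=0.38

Drum 1:
Let ψ₁ = V/F and solve Σ zᵢ(Kᵢ−1)/(1+ψ₁(Kᵢ−1)) = 0.
Feasibility: ΣzᵢKᵢ = 1.530, Σzᵢ/Kᵢ = 1.234 — both > 1, two phases present.
Newton iteration, ψ₁⁰ = 0.36:
  ψ₁ = 0.360: g = 0.2080, g' = -0.656 → ψ₁ = 0.677
  ψ₁ = 0.677: g = 0.0137, g' = -0.622 → ψ₁ = 0.699
Converged at ψ₁ = 0.699.
Drum-1 compositions:
  A: x = 0.158, y = 0.444
  B: x = 0.271, y = 0.338
  C: x = 0.572, y = 0.217
Drum-2 feed = drum-1 vapor: z₂ = (0.4444, 0.3384, 0.2173).
Drum 2:
Newton iteration, ψ₂⁰ = 0.58:
  ψ₂ = 0.580: g = -0.0872, g' = -0.546 → ψ₂ = 0.420
  ψ₂ = 0.420: g = -0.0082, g' = -0.457 → ψ₂ = 0.402
Converged at ψ₂ = 0.402.
  A: x = 0.327, y = 0.618
  B: x = 0.362, y = 0.304
  C: x = 0.311, y = 0.078

y_C (drum 2) = 0.078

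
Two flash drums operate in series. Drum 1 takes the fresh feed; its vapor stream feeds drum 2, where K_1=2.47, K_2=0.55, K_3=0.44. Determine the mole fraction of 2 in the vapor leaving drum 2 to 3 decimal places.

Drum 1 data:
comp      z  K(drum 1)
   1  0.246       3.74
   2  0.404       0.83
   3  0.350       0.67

y_2 (drum 2) = 0.226

Drum 1:
Newton–Raphson from ψ₁ = 0.56:
  ψ₁ = 0.560: g = 0.0484, g' = -0.359 → ψ₁ = 0.695
  ψ₁ = 0.695: g = 0.0044, g' = -0.298 → ψ₁ = 0.710
Converged at ψ₁ = 0.710.
Drum-1 compositions:
  1: x = 0.084, y = 0.312
  2: x = 0.459, y = 0.381
  3: x = 0.457, y = 0.306
Drum-2 feed = drum-1 vapor: z₂ = (0.3125, 0.3813, 0.3062).
Drum 2:
Material balance + equilibrium reduce to Σ zᵢ(Kᵢ−1)/(1+ψ₂(Kᵢ−1)) = 0.
g(0) = ΣzᵢKᵢ − 1 = 0.116 and g(1) = 1 − Σzᵢ/Kᵢ = -0.516, so a root lies in (0, 1).
Newton iteration, ψ₂⁰ = 0.5:
  ψ₂ = 0.500: g = -0.1948, g' = -0.538 → ψ₂ = 0.138
  ψ₂ = 0.138: g = 0.0131, g' = -0.667 → ψ₂ = 0.158
Converged at ψ₂ = 0.158.
  1: x = 0.254, y = 0.626
  2: x = 0.410, y = 0.226
  3: x = 0.336, y = 0.148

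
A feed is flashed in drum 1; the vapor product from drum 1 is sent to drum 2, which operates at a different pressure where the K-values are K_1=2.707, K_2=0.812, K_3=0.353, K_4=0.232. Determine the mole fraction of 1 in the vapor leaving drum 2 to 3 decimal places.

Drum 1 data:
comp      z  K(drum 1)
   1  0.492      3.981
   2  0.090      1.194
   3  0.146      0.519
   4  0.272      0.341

Drum 1:
Let ψ₁ = V/F and solve Σ zᵢ(Kᵢ−1)/(1+ψ₁(Kᵢ−1)) = 0.
g(0) = ΣzᵢKᵢ − 1 = 1.235 and g(1) = 1 − Σzᵢ/Kᵢ = -0.278, so a root lies in (0, 1).
Newton iteration, ψ₁⁰ = 0.49:
  ψ₁ = 0.490: g = 0.2554, g' = -1.040 → ψ₁ = 0.735
  ψ₁ = 0.735: g = 0.0182, g' = -0.957 → ψ₁ = 0.754
Converged at ψ₁ = 0.754.
Drum-1 compositions:
  1: x = 0.151, y = 0.603
  2: x = 0.079, y = 0.094
  3: x = 0.229, y = 0.119
  4: x = 0.541, y = 0.184
Drum-2 feed = drum-1 vapor: z₂ = (0.6029, 0.0937, 0.1189, 0.1844).
Drum 2:
Let ψ₂ = V/F and solve Σ zᵢ(Kᵢ−1)/(1+ψ₂(Kᵢ−1)) = 0.
Check two-phase: ΣzᵢKᵢ = 1.793 > 1 and Σzᵢ/Kᵢ = 1.470 > 1, so g(0) = 0.793 > 0 and g(1) = -0.470 < 0.
Newton iteration, ψ₂⁰ = 0.33:
  ψ₂ = 0.330: g = 0.3519, g' = -0.998 → ψ₂ = 0.683
  ψ₂ = 0.683: g = 0.0196, g' = -1.019 → ψ₂ = 0.702
Converged at ψ₂ = 0.702.
  1: x = 0.274, y = 0.743
  2: x = 0.108, y = 0.088
  3: x = 0.218, y = 0.077
  4: x = 0.400, y = 0.093

y_1 (drum 2) = 0.743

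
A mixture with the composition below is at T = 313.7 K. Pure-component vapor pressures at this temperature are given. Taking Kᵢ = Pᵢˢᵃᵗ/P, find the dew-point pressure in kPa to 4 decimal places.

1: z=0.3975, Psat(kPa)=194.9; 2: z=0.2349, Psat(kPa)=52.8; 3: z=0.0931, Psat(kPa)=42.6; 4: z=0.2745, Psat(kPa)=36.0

Pdew = 61.3541 kPa

At the dew point ψ → 1, so Σzᵢ/Kᵢ = 1 with Kᵢ = Pᵢˢᵃᵗ/P ⇒ 1/P = Σzᵢ/Pᵢˢᵃᵗ.
1/P = 0.3975/194.9 + 0.2349/52.8 + 0.0931/42.6 + 0.2745/36.0 = 0.0162988 ⇒ P = 61.3541 kPa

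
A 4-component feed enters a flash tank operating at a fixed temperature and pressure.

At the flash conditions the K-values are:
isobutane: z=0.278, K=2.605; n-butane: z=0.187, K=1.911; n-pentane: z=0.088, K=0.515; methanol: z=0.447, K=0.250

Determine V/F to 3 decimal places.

Rachford–Rice: g(V/F) = Σ zᵢ(Kᵢ−1)/(1+V/F(Kᵢ−1)) = 0.
Feasibility: ΣzᵢKᵢ = 1.239, Σzᵢ/Kᵢ = 2.163 — both > 1, two phases present.
Newton iteration, V/F⁰ = 0.5:
  V/F = 0.500: g = -0.2282, g' = -0.973 → V/F = 0.266
  V/F = 0.266: g = -0.0176, g' = -0.872 → V/F = 0.245
Converged at V/F = 0.245.

V/F = 0.245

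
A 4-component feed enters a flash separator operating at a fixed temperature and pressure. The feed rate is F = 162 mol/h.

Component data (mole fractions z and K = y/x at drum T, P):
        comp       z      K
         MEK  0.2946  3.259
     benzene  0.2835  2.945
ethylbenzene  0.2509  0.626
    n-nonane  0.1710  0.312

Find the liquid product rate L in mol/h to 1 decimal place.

L = 21.6 mol/h

Rachford–Rice: g(ψ) = Σ zᵢ(Kᵢ−1)/(1+ψ(Kᵢ−1)) = 0.
g(0) = ΣzᵢKᵢ − 1 = 1.0054 and g(1) = 1 − Σzᵢ/Kᵢ = -0.1355, so a root lies in (0, 1).
Newton iteration, ψ⁰ = 0.5:
  ψ = 0.5000: g = 0.29730, g' = -0.8484 → ψ = 0.8504
  ψ = 0.8504: g = 0.01441, g' = -0.8741 → ψ = 0.8669
  ψ = 0.8669: g = -0.00016, g' = -0.8943 → ψ = 0.8668
Converged at ψ = 0.8668.
Then V = ψ·F = 0.8668·162 = 140.4 mol/h and L = F − V = 21.6 mol/h.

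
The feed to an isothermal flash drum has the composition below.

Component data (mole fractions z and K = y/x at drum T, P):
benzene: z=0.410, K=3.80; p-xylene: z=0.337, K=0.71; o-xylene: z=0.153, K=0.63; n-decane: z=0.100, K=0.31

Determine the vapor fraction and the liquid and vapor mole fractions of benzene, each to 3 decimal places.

Rachford–Rice: g(ψ) = Σ zᵢ(Kᵢ−1)/(1+ψ(Kᵢ−1)) = 0.
Feasibility: ΣzᵢKᵢ = 1.925, Σzᵢ/Kᵢ = 1.148 — both > 1, two phases present.
Iterate (Newton) starting at ψ = 0.69:
  ψ = 0.690: g = 0.0616, g' = -0.629 → ψ = 0.788
Converged at ψ = 0.788.
Compositions from xᵢ = zᵢ/(1+ψ(Kᵢ−1)), yᵢ = Kᵢxᵢ:
  benzene: x = 0.128, y = 0.486
  p-xylene: x = 0.437, y = 0.310
  o-xylene: x = 0.216, y = 0.136
  n-decane: x = 0.219, y = 0.068

ψ = 0.788, x_benzene = 0.128, y_benzene = 0.486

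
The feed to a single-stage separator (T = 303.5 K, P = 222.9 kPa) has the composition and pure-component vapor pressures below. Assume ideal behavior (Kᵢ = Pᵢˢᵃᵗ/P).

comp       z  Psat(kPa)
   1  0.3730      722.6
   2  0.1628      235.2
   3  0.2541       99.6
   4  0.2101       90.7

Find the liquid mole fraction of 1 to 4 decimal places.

Raoult's law: Kᵢ = Pᵢˢᵃᵗ/P = Pᵢˢᵃᵗ/222.9.
  K_1 = 722.6/222.9 = 3.241812, K_2 = 235.2/222.9 = 1.055182, K_3 = 99.6/222.9 = 0.446837, K_4 = 90.7/222.9 = 0.406909
Let β = V/F and solve Σ zᵢ(Kᵢ−1)/(1+β(Kᵢ−1)) = 0.
Feasibility: ΣzᵢKᵢ = 1.5800, Σzᵢ/Kᵢ = 1.3543 — both > 1, two phases present.
Newton–Raphson from β = 0.5:
  β = 0.5000: g = 0.03157, g' = -0.7151 → β = 0.5441
  β = 0.5441: g = 0.00034, g' = -0.7011 → β = 0.5446
Converged at β = 0.5446.
Compositions from xᵢ = zᵢ/(1+β(Kᵢ−1)), yᵢ = Kᵢxᵢ:
  1: x = 0.1679, y = 0.5445
  2: x = 0.1581, y = 0.1668
  3: x = 0.3637, y = 0.1625
  4: x = 0.3103, y = 0.1263

x_1 = 0.1679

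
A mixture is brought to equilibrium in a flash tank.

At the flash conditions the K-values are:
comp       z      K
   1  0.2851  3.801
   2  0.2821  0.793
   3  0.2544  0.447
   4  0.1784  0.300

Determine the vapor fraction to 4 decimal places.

Material balance + equilibrium reduce to Σ zᵢ(Kᵢ−1)/(1+ψ(Kᵢ−1)) = 0.
Feasibility: ΣzᵢKᵢ = 1.4746, Σzᵢ/Kᵢ = 1.5945 — both > 1, two phases present.
Newton iteration, ψ⁰ = 0.5:
  ψ = 0.5000: g = -0.11904, g' = -0.7587 → ψ = 0.3431
  ψ = 0.3431: g = 0.00638, g' = -0.8656 → ψ = 0.3505
Converged at ψ = 0.3505.

ψ = 0.3505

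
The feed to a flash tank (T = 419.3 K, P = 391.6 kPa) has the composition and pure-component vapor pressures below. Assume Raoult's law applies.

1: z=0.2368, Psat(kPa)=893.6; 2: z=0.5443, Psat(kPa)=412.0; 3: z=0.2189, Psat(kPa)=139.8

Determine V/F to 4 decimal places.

Raoult's law: Kᵢ = Pᵢˢᵃᵗ/P = Pᵢˢᵃᵗ/391.6.
  K_1 = 893.6/391.6 = 2.281920, K_2 = 412.0/391.6 = 1.052094, K_3 = 139.8/391.6 = 0.356997
Material balance + equilibrium reduce to Σ zᵢ(Kᵢ−1)/(1+V/F(Kᵢ−1)) = 0.
g(0) = ΣzᵢKᵢ − 1 = 0.1912 and g(1) = 1 − Σzᵢ/Kᵢ = -0.2343, so a root lies in (0, 1).
Iterate (Newton) starting at V/F = 0.5:
  V/F = 0.5000: g = 0.00518, g' = -0.3425 → V/F = 0.5151
Converged at V/F = 0.5151.

V/F = 0.5151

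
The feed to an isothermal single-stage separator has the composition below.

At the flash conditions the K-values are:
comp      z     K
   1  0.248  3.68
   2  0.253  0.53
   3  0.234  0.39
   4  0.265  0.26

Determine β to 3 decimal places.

β = 0.126

Rachford–Rice: g(β) = Σ zᵢ(Kᵢ−1)/(1+β(Kᵢ−1)) = 0.
g(0) = ΣzᵢKᵢ − 1 = 0.207 and g(1) = 1 − Σzᵢ/Kᵢ = -1.164, so a root lies in (0, 1).
Newton iteration, β⁰ = 0.5:
  β = 0.500: g = -0.3881, g' = -0.967 → β = 0.099
  β = 0.099: g = 0.0377, g' = -1.443 → β = 0.125
  β = 0.125: g = 0.0014, g' = -1.342 → β = 0.126
Converged at β = 0.126.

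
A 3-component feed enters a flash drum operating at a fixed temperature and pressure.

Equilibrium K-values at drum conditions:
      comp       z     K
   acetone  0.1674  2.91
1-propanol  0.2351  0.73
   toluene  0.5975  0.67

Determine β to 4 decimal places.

β = 0.0987

Let β = V/F and solve Σ zᵢ(Kᵢ−1)/(1+β(Kᵢ−1)) = 0.
Feasibility: ΣzᵢKᵢ = 1.0591, Σzᵢ/Kᵢ = 1.2714 — both > 1, two phases present.
Iterate (Newton) starting at β = 0.41:
  β = 0.4100: g = -0.12009, g' = -0.3008 → β = 0.0107
  β = 0.0107: g = 0.05178, g' = -0.6692 → β = 0.0881
  β = 0.0881: g = 0.00558, g' = -0.5344 → β = 0.0985
  β = 0.0985: g = 0.00008, g' = -0.5202 → β = 0.0987
Converged at β = 0.0987.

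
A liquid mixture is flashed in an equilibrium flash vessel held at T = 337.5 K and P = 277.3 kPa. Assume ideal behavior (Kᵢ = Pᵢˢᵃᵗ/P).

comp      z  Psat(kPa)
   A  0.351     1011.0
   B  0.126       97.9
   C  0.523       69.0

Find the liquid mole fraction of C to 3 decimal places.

x_C = 0.635

Raoult's law: Kᵢ = Pᵢˢᵃᵗ/P = Pᵢˢᵃᵗ/277.3.
  K_A = 1011.0/277.3 = 3.64587, K_B = 97.9/277.3 = 0.35305, K_C = 69.0/277.3 = 0.24883
Rachford–Rice: g(ψ) = Σ zᵢ(Kᵢ−1)/(1+ψ(Kᵢ−1)) = 0.
Feasibility: ΣzᵢKᵢ = 1.454, Σzᵢ/Kᵢ = 2.555 — both > 1, two phases present.
Iterate (Newton) starting at ψ = 0.5:
  ψ = 0.500: g = -0.3499, g' = -1.327 → ψ = 0.236
  ψ = 0.236: g = -0.0027, g' = -1.440 → ψ = 0.235
Converged at ψ = 0.235.
Compositions from xᵢ = zᵢ/(1+ψ(Kᵢ−1)), yᵢ = Kᵢxᵢ:
  A: x = 0.217, y = 0.790
  B: x = 0.149, y = 0.052
  C: x = 0.635, y = 0.158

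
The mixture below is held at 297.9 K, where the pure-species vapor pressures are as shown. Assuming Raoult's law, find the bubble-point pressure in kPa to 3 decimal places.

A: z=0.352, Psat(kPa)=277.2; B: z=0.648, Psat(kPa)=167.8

Pbub = 206.309 kPa

At the bubble point ψ → 0, so ΣzᵢKᵢ = 1 with Kᵢ = Pᵢˢᵃᵗ/P ⇒ P = ΣzᵢPᵢˢᵃᵗ.
P = 0.352·277.2 + 0.648·167.8 = 206.309 kPa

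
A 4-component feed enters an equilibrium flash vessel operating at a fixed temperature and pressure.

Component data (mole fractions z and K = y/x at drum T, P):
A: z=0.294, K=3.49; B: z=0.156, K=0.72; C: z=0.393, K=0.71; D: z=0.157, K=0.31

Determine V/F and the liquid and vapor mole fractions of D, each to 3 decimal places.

Newton–Raphson from V/F = 0.5:
  V/F = 0.500: g = -0.0234, g' = -0.598 → V/F = 0.461
Converged at V/F = 0.461.
Compositions from xᵢ = zᵢ/(1+V/F(Kᵢ−1)), yᵢ = Kᵢxᵢ:
  A: x = 0.137, y = 0.477
  B: x = 0.179, y = 0.129
  C: x = 0.454, y = 0.322
  D: x = 0.230, y = 0.071

V/F = 0.461, x_D = 0.230, y_D = 0.071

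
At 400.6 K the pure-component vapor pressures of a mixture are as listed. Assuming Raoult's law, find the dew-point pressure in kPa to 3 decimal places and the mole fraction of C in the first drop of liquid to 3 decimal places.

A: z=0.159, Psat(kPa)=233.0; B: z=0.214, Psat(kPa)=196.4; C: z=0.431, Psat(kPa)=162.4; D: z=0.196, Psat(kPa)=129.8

Pdew = 168.464 kPa, x_C = 0.447

At the dew point ψ → 1, so Σzᵢ/Kᵢ = 1 with Kᵢ = Pᵢˢᵃᵗ/P ⇒ 1/P = Σzᵢ/Pᵢˢᵃᵗ.
1/P = 0.159/233.0 + 0.214/196.4 + 0.431/162.4 + 0.196/129.8 = 0.005936 ⇒ P = 168.464 kPa
xᵢ = zᵢP/Pᵢˢᵃᵗ ⇒ x_C = 0.431·168.464/162.4 = 0.447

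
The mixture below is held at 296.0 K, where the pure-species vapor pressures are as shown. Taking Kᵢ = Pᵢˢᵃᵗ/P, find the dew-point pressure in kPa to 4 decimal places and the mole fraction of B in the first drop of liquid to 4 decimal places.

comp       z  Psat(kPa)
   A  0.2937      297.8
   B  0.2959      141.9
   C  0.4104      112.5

At the dew point ψ → 1, so Σzᵢ/Kᵢ = 1 with Kᵢ = Pᵢˢᵃᵗ/P ⇒ 1/P = Σzᵢ/Pᵢˢᵃᵗ.
1/P = 0.2937/297.8 + 0.2959/141.9 + 0.4104/112.5 = 0.0067195 ⇒ P = 148.8205 kPa
xᵢ = zᵢP/Pᵢˢᵃᵗ ⇒ x_B = 0.2959·148.8205/141.9 = 0.3103

Pdew = 148.8205 kPa, x_B = 0.3103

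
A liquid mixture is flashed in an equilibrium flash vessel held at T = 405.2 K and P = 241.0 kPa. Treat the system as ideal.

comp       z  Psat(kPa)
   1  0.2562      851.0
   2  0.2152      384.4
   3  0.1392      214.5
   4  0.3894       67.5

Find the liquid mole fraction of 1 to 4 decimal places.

Raoult's law: Kᵢ = Pᵢˢᵃᵗ/P = Pᵢˢᵃᵗ/241.0.
  K_1 = 851.0/241.0 = 3.531120, K_2 = 384.4/241.0 = 1.595021, K_3 = 214.5/241.0 = 0.890041, K_4 = 67.5/241.0 = 0.280083
Let ψ = V/F and solve Σ zᵢ(Kᵢ−1)/(1+ψ(Kᵢ−1)) = 0.
Feasibility: ΣzᵢKᵢ = 1.4809, Σzᵢ/Kᵢ = 1.7542 — both > 1, two phases present.
Newton iteration, ψ⁰ = 0.59:
  ψ = 0.5900: g = -0.14884, g' = -0.9176 → ψ = 0.4278
  ψ = 0.4278: g = -0.00774, g' = -0.8501 → ψ = 0.4187
Converged at ψ = 0.4187.
Compositions from xᵢ = zᵢ/(1+ψ(Kᵢ−1)), yᵢ = Kᵢxᵢ:
  1: x = 0.1244, y = 0.4392
  2: x = 0.1723, y = 0.2748
  3: x = 0.1459, y = 0.1299
  4: x = 0.5574, y = 0.1561

x_1 = 0.1244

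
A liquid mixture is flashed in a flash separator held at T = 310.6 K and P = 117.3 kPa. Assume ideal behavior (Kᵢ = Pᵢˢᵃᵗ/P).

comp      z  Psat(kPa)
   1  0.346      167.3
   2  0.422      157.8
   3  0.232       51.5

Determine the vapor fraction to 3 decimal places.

ψ = 0.760

Raoult's law: Kᵢ = Pᵢˢᵃᵗ/P = Pᵢˢᵃᵗ/117.3.
  K_1 = 167.3/117.3 = 1.42626, K_2 = 157.8/117.3 = 1.34527, K_3 = 51.5/117.3 = 0.43905
Let ψ = V/F and solve Σ zᵢ(Kᵢ−1)/(1+ψ(Kᵢ−1)) = 0.
Check two-phase: ΣzᵢKᵢ = 1.163 > 1 and Σzᵢ/Kᵢ = 1.085 > 1, so g(0) = 0.163 > 0 and g(1) = -0.085 < 0.
Iterate (Newton) starting at ψ = 0.56:
  ψ = 0.560: g = 0.0514, g' = -0.231 → ψ = 0.782
  ψ = 0.782: g = -0.0065, g' = -0.298 → ψ = 0.760
Converged at ψ = 0.760.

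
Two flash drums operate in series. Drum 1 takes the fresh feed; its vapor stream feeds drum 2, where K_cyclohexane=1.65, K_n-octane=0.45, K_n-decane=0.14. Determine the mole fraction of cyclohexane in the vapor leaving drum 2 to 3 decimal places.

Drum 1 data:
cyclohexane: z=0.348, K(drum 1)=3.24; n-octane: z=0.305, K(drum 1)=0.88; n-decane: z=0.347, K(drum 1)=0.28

Drum 1:
Let ψ₁ = V/F and solve Σ zᵢ(Kᵢ−1)/(1+ψ₁(Kᵢ−1)) = 0.
Check two-phase: ΣzᵢKᵢ = 1.493 > 1 and Σzᵢ/Kᵢ = 1.693 > 1, so g(0) = 0.493 > 0 and g(1) = -0.693 < 0.
Newton–Raphson from ψ₁ = 0.5:
  ψ₁ = 0.500: g = -0.0616, g' = -0.833 → ψ₁ = 0.426
Converged at ψ₁ = 0.426.
Drum-1 compositions:
  cyclohexane: x = 0.178, y = 0.577
  n-octane: x = 0.321, y = 0.283
  n-decane: x = 0.500, y = 0.140
Drum-2 feed = drum-1 vapor: z₂ = (0.5770, 0.2829, 0.1401).
Drum 2:
Iterate (Newton) starting at ψ₂ = 0.5:
  ψ₂ = 0.500: g = -0.1430, g' = -0.621 → ψ₂ = 0.270
  ψ₂ = 0.270: g = -0.0205, g' = -0.470 → ψ₂ = 0.226
Converged at ψ₂ = 0.226.
  cyclohexane: x = 0.503, y = 0.830
  n-octane: x = 0.323, y = 0.145
  n-decane: x = 0.174, y = 0.024

y_cyclohexane (drum 2) = 0.830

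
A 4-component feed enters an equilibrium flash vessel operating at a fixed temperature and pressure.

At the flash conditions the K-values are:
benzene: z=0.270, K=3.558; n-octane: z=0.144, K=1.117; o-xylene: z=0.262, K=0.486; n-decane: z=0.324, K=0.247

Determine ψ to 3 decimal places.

Material balance + equilibrium reduce to Σ zᵢ(Kᵢ−1)/(1+ψ(Kᵢ−1)) = 0.
Check two-phase: ΣzᵢKᵢ = 1.329 > 1 and Σzᵢ/Kᵢ = 2.056 > 1, so g(0) = 0.329 > 0 and g(1) = -1.056 < 0.
Newton–Raphson from ψ = 0.5:
  ψ = 0.500: g = -0.2536, g' = -0.940 → ψ = 0.230
  ψ = 0.230: g = 0.0032, g' = -1.060 → ψ = 0.233
Converged at ψ = 0.233.

ψ = 0.233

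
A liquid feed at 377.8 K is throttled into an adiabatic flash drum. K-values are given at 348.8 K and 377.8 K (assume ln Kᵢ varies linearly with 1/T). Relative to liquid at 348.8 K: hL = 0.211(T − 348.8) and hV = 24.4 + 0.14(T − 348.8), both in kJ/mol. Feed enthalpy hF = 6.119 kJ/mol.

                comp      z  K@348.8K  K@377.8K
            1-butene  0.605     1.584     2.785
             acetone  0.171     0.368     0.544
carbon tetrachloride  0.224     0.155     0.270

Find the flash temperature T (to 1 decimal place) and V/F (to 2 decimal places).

Adiabatic flash: solve Rachford–Rice at each trial T, then check hF = ψ·hV(T) + (1−ψ)·hL(T).
  T = 348.8 K: K = (1.584, 0.368, 0.155), RR gives ψ = 0.126, H_out = 3.066 kJ/mol
  T = 377.8 K: K = (2.785, 0.544, 0.270), RR gives ψ = 0.732, H_out = 22.472 kJ/mol
  T = 363.3 K: K = (2.124, 0.451, 0.207), RR gives ψ = 0.514, H_out = 15.080 kJ/mol
  T = 356.1 K: K = (1.842, 0.408, 0.180), RR gives ψ = 0.362, H_out = 10.195 kJ/mol
  T = 352.5 K: K = (1.711, 0.388, 0.167), RR gives ψ = 0.261, H_out = 7.081 kJ/mol
  T = 350.6 K: K = (1.645, 0.378, 0.161), RR gives ψ = 0.196, H_out = 5.149 kJ/mol
  T = 351.6 K: K = (1.680, 0.383, 0.164), RR gives ψ = 0.232, H_out = 6.195 kJ/mol
Linear interpolation between T = 350.6 (H_out = 5.149) and T = 351.6 (H_out = 6.195) on hF = 6.119 gives T ≈ 351.5 K, at which ψ = 0.23.

T = 351.5 K, V/F = 0.23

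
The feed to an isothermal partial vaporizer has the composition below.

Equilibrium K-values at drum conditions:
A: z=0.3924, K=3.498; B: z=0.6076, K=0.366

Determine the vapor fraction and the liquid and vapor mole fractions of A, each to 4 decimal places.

ψ = 0.3757, x_A = 0.2024, y_A = 0.7081

Let ψ = V/F and solve Σ zᵢ(Kᵢ−1)/(1+ψ(Kᵢ−1)) = 0.
Check two-phase: ΣzᵢKᵢ = 1.5950 > 1 and Σzᵢ/Kᵢ = 1.7723 > 1, so g(0) = 0.5950 > 0 and g(1) = -0.7723 < 0.
Newton–Raphson from ψ = 0.6:
  ψ = 0.6000: g = -0.22945, g' = -1.0283 → ψ = 0.3769
  ψ = 0.3769: g = -0.00126, g' = -1.0713 → ψ = 0.3757
Converged at ψ = 0.3757.
Compositions from xᵢ = zᵢ/(1+ψ(Kᵢ−1)), yᵢ = Kᵢxᵢ:
  A: x = 0.2024, y = 0.7081
  B: x = 0.7976, y = 0.2919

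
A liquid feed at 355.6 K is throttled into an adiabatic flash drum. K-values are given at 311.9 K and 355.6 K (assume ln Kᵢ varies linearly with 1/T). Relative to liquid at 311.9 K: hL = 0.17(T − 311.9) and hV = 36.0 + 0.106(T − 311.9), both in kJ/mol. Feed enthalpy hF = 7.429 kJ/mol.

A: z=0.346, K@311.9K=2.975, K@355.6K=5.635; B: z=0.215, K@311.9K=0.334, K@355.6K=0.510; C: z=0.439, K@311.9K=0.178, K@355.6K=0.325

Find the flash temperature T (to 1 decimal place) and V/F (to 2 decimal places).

T = 318.4 K, V/F = 0.18

Adiabatic flash: solve Rachford–Rice at each trial T, then check hF = ψ·hV(T) + (1−ψ)·hL(T).
  T = 311.9 K: K = (2.975, 0.334, 0.178), RR gives ψ = 0.117, H_out = 4.226 kJ/mol
  T = 355.6 K: K = (5.635, 0.510, 0.325), RR gives ψ = 0.419, H_out = 21.325 kJ/mol
  T = 333.8 K: K = (4.184, 0.419, 0.245), RR gives ψ = 0.289, H_out = 13.720 kJ/mol
  T = 322.9 K: K = (3.551, 0.376, 0.210), RR gives ψ = 0.213, H_out = 9.396 kJ/mol
  T = 317.4 K: K = (3.255, 0.355, 0.194), RR gives ψ = 0.169, H_out = 6.946 kJ/mol
  T = 320.1 K: K = (3.399, 0.365, 0.202), RR gives ψ = 0.191, H_out = 8.178 kJ/mol
  T = 318.8 K: K = (3.329, 0.360, 0.198), RR gives ψ = 0.181, H_out = 7.592 kJ/mol
Linear interpolation between T = 317.4 (H_out = 6.946) and T = 318.8 (H_out = 7.592) on hF = 7.429 gives T ≈ 318.4 K, at which ψ = 0.18.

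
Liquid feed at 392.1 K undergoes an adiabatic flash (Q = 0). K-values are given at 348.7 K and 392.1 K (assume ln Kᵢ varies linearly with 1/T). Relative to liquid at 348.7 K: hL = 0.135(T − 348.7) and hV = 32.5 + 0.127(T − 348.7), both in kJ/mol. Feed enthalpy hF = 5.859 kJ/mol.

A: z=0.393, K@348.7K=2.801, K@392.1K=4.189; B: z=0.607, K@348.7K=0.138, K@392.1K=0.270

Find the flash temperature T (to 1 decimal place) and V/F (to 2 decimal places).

T = 354.5 K, V/F = 0.16

Adiabatic flash: solve Rachford–Rice at each trial T, then check hF = ψ·hV(T) + (1−ψ)·hL(T).
  T = 348.7 K: K = (2.801, 0.138), RR gives ψ = 0.119, H_out = 3.864 kJ/mol
  T = 392.1 K: K = (4.189, 0.270), RR gives ψ = 0.348, H_out = 17.049 kJ/mol
  T = 370.4 K: K = (3.466, 0.197), RR gives ψ = 0.243, H_out = 10.791 kJ/mol
  T = 359.5 K: K = (3.124, 0.166), RR gives ψ = 0.185, H_out = 7.462 kJ/mol
  T = 354.1 K: K = (2.961, 0.151), RR gives ψ = 0.154, H_out = 5.712 kJ/mol
  T = 356.8 K: K = (3.042, 0.158), RR gives ψ = 0.170, H_out = 6.598 kJ/mol
  T = 355.5 K: K = (3.003, 0.155), RR gives ψ = 0.162, H_out = 6.174 kJ/mol
Linear interpolation between T = 354.1 (H_out = 5.712) and T = 355.5 (H_out = 6.174) on hF = 5.859 gives T ≈ 354.5 K, at which ψ = 0.16.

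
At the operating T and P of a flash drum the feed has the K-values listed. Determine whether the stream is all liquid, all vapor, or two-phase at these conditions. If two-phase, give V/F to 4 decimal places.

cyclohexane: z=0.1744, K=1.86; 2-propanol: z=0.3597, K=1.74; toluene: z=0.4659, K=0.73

all vapor

ΣzᵢKᵢ = 1.2904; Σzᵢ/Kᵢ = 0.9387.
Since Σzᵢ/Kᵢ < 1 the mixture is above its dew point — single vapor phase.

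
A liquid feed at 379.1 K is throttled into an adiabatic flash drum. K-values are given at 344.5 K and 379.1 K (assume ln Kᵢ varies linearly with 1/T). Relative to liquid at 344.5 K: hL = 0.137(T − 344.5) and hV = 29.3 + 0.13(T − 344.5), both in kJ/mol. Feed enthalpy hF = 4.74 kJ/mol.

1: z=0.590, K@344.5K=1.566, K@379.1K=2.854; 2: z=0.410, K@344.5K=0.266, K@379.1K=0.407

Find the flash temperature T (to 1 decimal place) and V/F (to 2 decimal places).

Adiabatic flash: solve Rachford–Rice at each trial T, then check hF = ψ·hV(T) + (1−ψ)·hL(T).
  T = 344.5 K: K = (1.566, 0.266), RR gives ψ = 0.079, H_out = 2.327 kJ/mol
  T = 379.1 K: K = (2.854, 0.407), RR gives ψ = 0.774, H_out = 27.225 kJ/mol
  T = 361.8 K: K = (2.145, 0.332), RR gives ψ = 0.526, H_out = 17.706 kJ/mol
  T = 353.1 K: K = (1.838, 0.298), RR gives ψ = 0.351, H_out = 11.446 kJ/mol
  T = 348.8 K: K = (1.698, 0.282), RR gives ψ = 0.234, H_out = 7.445 kJ/mol
  T = 346.6 K: K = (1.630, 0.274), RR gives ψ = 0.161, H_out = 5.005 kJ/mol
Linear interpolation between T = 344.5 (H_out = 2.327) and T = 346.6 (H_out = 5.005) on hF = 4.74 gives T ≈ 346.4 K, at which ψ = 0.15.

T = 346.4 K, V/F = 0.15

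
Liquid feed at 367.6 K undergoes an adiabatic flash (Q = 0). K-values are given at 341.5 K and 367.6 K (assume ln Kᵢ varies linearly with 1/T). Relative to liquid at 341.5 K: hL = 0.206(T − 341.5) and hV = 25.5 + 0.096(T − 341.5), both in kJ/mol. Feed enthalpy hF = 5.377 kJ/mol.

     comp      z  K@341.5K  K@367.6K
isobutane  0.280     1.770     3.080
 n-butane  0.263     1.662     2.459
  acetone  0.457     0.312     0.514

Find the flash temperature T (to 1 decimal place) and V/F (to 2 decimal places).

T = 342.9 K, V/F = 0.20

Adiabatic flash: solve Rachford–Rice at each trial T, then check hF = ψ·hV(T) + (1−ψ)·hL(T).
  T = 341.5 K: K = (1.770, 1.662, 0.312), RR gives ψ = 0.152, H_out = 3.879 kJ/mol
  T = 367.6 K: K = (3.080, 2.459, 0.514), RR gives ψ = 0.856, H_out = 24.738 kJ/mol
  T = 354.6 K: K = (2.361, 2.038, 0.405), RR gives ψ = 0.530, H_out = 15.446 kJ/mol
  T = 348.1 K: K = (2.052, 1.845, 0.356), RR gives ψ = 0.362, H_out = 10.335 kJ/mol
  T = 344.8 K: K = (1.907, 1.752, 0.334), RR gives ψ = 0.265, H_out = 7.338 kJ/mol
  T = 343.1 K: K = (1.836, 1.705, 0.322), RR gives ψ = 0.209, H_out = 5.627 kJ/mol
Linear interpolation between T = 341.5 (H_out = 3.879) and T = 343.1 (H_out = 5.627) on hF = 5.377 gives T ≈ 342.9 K, at which ψ = 0.20.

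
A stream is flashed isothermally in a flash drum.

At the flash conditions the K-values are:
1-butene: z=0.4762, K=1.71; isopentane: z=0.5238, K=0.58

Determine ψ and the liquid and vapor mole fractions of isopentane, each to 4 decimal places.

ψ = 0.3961, x_isopentane = 0.6283, y_isopentane = 0.3644

Rachford–Rice: g(ψ) = Σ zᵢ(Kᵢ−1)/(1+ψ(Kᵢ−1)) = 0.
g(0) = ΣzᵢKᵢ − 1 = 0.1181 and g(1) = 1 − Σzᵢ/Kᵢ = -0.1816, so a root lies in (0, 1).
Binary case is linear: z₁(K₁−1)(1+ψ(K₂−1)) + z₂(K₂−1)(1+ψ(K₁−1)) = 0
⇒ ψ = [z₁(K₁−1)+z₂(K₂−1)] / [−(K₁−1)(K₂−1)] = 0.11811/0.29820 = 0.3961
Compositions from xᵢ = zᵢ/(1+ψ(Kᵢ−1)), yᵢ = Kᵢxᵢ:
  1-butene: x = 0.3717, y = 0.6356
  isopentane: x = 0.6283, y = 0.3644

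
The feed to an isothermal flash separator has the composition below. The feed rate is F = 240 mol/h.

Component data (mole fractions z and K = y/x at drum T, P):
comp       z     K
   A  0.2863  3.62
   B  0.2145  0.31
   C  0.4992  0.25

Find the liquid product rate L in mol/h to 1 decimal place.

L = 211.5 mol/h

Iterate (Newton) starting at V/F = 0.63:
  V/F = 0.6300: g = -0.68858, g' = -1.6084 → V/F = 0.2019
  V/F = 0.2019: g = -0.12257, g' = -1.3685 → V/F = 0.1123
  V/F = 0.1123: g = 0.01026, g' = -1.6280 → V/F = 0.1186
  V/F = 0.1186: g = 0.00008, g' = -1.6032 → V/F = 0.1187
Converged at V/F = 0.1187.
Then V = V/F·F = 0.1187·240 = 28.5 mol/h and L = F − V = 211.5 mol/h.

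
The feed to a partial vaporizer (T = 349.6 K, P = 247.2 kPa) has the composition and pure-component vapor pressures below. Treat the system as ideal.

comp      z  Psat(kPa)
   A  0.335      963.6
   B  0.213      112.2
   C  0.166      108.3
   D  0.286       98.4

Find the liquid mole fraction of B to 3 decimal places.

x_B = 0.264

Raoult's law: Kᵢ = Pᵢˢᵃᵗ/P = Pᵢˢᵃᵗ/247.2.
  K_A = 963.6/247.2 = 3.89806, K_B = 112.2/247.2 = 0.45388, K_C = 108.3/247.2 = 0.43811, K_D = 98.4/247.2 = 0.39806
Newton iteration, β⁰ = 0.6:
  β = 0.600: g = -0.2287, g' = -0.889 → β = 0.343
  β = 0.343: g = 0.0116, g' = -1.049 → β = 0.354
Converged at β = 0.354.
Compositions from xᵢ = zᵢ/(1+β(Kᵢ−1)), yᵢ = Kᵢxᵢ:
  A: x = 0.165, y = 0.645
  B: x = 0.264, y = 0.120
  C: x = 0.207, y = 0.091
  D: x = 0.363, y = 0.145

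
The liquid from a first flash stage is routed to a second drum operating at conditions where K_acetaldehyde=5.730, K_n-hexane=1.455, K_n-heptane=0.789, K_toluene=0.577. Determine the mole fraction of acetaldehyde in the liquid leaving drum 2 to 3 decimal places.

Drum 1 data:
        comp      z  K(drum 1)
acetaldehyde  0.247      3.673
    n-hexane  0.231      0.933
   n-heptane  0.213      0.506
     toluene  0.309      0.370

x_acetaldehyde (drum 2) = 0.039

Drum 1:
Iterate (Newton) starting at ψ₁ = 0.5:
  ψ₁ = 0.500: g = -0.1574, g' = -0.677 → ψ₁ = 0.268
  ψ₁ = 0.268: g = 0.0137, g' = -0.847 → ψ₁ = 0.284
Converged at ψ₁ = 0.284.
Drum-1 compositions:
  acetaldehyde: x = 0.140, y = 0.516
  n-hexane: x = 0.235, y = 0.220
  n-heptane: x = 0.248, y = 0.125
  toluene: x = 0.376, y = 0.139
Drum-2 feed = drum-1 liquid: z₂ = (0.1404, 0.2355, 0.2478, 0.3764).
Drum 2:
Let ψ₂ = V/F and solve Σ zᵢ(Kᵢ−1)/(1+ψ₂(Kᵢ−1)) = 0.
g(0) = ΣzᵢKᵢ − 1 = 0.560 and g(1) = 1 − Σzᵢ/Kᵢ = -0.153, so a root lies in (0, 1).
Newton–Raphson from ψ₂ = 0.34:
  ψ₂ = 0.340: g = 0.1051, g' = -0.603 → ψ₂ = 0.514
  ψ₂ = 0.514: g = 0.0182, g' = -0.422 → ψ₂ = 0.557
  ψ₂ = 0.557: g = 0.0005, g' = -0.398 → ψ₂ = 0.559
Converged at ψ₂ = 0.559.
  acetaldehyde: x = 0.039, y = 0.221
  n-hexane: x = 0.188, y = 0.273
  n-heptane: x = 0.281, y = 0.222
  toluene: x = 0.493, y = 0.284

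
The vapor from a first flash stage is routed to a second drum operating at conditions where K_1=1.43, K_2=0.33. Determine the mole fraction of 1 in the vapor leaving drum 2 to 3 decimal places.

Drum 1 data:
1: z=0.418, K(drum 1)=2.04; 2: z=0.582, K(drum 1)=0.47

Drum 1:
Rachford–Rice: g(ψ₁) = Σ zᵢ(Kᵢ−1)/(1+ψ₁(Kᵢ−1)) = 0.
Feasibility: ΣzᵢKᵢ = 1.126, Σzᵢ/Kᵢ = 1.443 — both > 1, two phases present.
Newton iteration, ψ₁⁰ = 0.52:
  ψ₁ = 0.520: g = -0.1437, g' = -0.502 → ψ₁ = 0.234
  ψ₁ = 0.234: g = -0.0024, g' = -0.506 → ψ₁ = 0.229
Converged at ψ₁ = 0.229.
Drum-1 compositions:
  1: x = 0.338, y = 0.689
  2: x = 0.662, y = 0.311
Drum-2 feed = drum-1 vapor: z₂ = (0.6887, 0.3113).
Drum 2:
Let ψ₂ = V/F and solve Σ zᵢ(Kᵢ−1)/(1+ψ₂(Kᵢ−1)) = 0.
g(0) = ΣzᵢKᵢ − 1 = 0.088 and g(1) = 1 − Σzᵢ/Kᵢ = -0.425, so a root lies in (0, 1).
Newton–Raphson from ψ₂ = 0.5:
  ψ₂ = 0.500: g = -0.0700, g' = -0.402 → ψ₂ = 0.326
  ψ₂ = 0.326: g = -0.0072, g' = -0.327 → ψ₂ = 0.304
Converged at ψ₂ = 0.304.
  1: x = 0.609, y = 0.871
  2: x = 0.391, y = 0.129

y_1 (drum 2) = 0.871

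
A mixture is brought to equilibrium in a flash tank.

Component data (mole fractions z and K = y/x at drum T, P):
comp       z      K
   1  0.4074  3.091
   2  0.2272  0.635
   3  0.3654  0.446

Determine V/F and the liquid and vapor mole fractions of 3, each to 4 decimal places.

V/F = 0.5520, x_3 = 0.5264, y_3 = 0.2348

Rachford–Rice: g(V/F) = Σ zᵢ(Kᵢ−1)/(1+V/F(Kᵢ−1)) = 0.
g(0) = ΣzᵢKᵢ − 1 = 0.5665 and g(1) = 1 − Σzᵢ/Kᵢ = -0.3089, so a root lies in (0, 1).
Iterate (Newton) starting at V/F = 0.5:
  V/F = 0.5000: g = 0.03503, g' = -0.6856 → V/F = 0.5511
  V/F = 0.5511: g = 0.00058, g' = -0.6643 → V/F = 0.5520
Converged at V/F = 0.5520.
Compositions from xᵢ = zᵢ/(1+V/F(Kᵢ−1)), yᵢ = Kᵢxᵢ:
  1: x = 0.1891, y = 0.5846
  2: x = 0.2845, y = 0.1807
  3: x = 0.5264, y = 0.2348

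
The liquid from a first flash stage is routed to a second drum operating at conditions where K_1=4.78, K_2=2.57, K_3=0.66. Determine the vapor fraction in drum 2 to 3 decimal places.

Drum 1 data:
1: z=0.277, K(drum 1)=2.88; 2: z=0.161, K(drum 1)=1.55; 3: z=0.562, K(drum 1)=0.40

V/F (drum 2) = 0.658

Drum 1:
Rachford–Rice: g(ψ₁) = Σ zᵢ(Kᵢ−1)/(1+ψ₁(Kᵢ−1)) = 0.
Feasibility: ΣzᵢKᵢ = 1.272, Σzᵢ/Kᵢ = 1.605 — both > 1, two phases present.
Iterate (Newton) starting at ψ₁ = 0.64:
  ψ₁ = 0.640: g = -0.2455, g' = -0.762 → ψ₁ = 0.318
  ψ₁ = 0.318: g = -0.0151, g' = -0.728 → ψ₁ = 0.297
Converged at ψ₁ = 0.297.
Drum-1 compositions:
  1: x = 0.178, y = 0.512
  2: x = 0.138, y = 0.215
  3: x = 0.684, y = 0.274
Drum-2 feed = drum-1 liquid: z₂ = (0.1778, 0.1384, 0.6838).
Drum 2:
Material balance + equilibrium reduce to Σ zᵢ(Kᵢ−1)/(1+ψ₂(Kᵢ−1)) = 0.
Check two-phase: ΣzᵢKᵢ = 1.657 > 1 and Σzᵢ/Kᵢ = 1.127 > 1, so g(0) = 0.657 > 0 and g(1) = -0.127 < 0.
Iterate (Newton) starting at ψ₂ = 0.5:
  ψ₂ = 0.500: g = 0.0741, g' = -0.526 → ψ₂ = 0.641
  ψ₂ = 0.641: g = 0.0073, g' = -0.431 → ψ₂ = 0.658
Converged at ψ₂ = 0.658.
  1: x = 0.051, y = 0.244
  2: x = 0.068, y = 0.175
  3: x = 0.881, y = 0.581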